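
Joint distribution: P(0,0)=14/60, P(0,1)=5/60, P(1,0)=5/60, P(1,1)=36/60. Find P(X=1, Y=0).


Read from table: P(X=1, Y=0) = 5/60 = 1/12

1/12


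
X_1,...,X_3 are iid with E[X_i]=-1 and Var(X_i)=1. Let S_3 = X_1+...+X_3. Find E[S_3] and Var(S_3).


E[S_n] = n*mu = 3*-1 = -3
Var(S_n) = n*sigma^2 = 3*1 = 3

E[S_3]=-3, Var(S_3)=3


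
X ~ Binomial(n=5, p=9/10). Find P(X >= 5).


P(X>=5) = P(X=5)
= 59049/100000
= 59049/100000

59049/100000


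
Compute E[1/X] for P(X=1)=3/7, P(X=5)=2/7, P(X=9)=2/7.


E[1/X] = sum(g(x)*P(x))
= 1*3/7 + 1/5*2/7 + 1/9*2/7
= 163/315

163/315


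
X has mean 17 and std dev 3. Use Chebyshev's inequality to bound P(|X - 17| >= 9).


k = 9/3 = 3
Chebyshev: P(|X-mu| >= k*sigma) <= 1/k^2 = 1/3^2 = 1/9

1/9


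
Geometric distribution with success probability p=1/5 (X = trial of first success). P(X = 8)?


P(X=8) = (1-p)^7 * p = (4/5)^7 * 1/5
= 16384/78125 * 1/5 = 16384/390625

16384/390625


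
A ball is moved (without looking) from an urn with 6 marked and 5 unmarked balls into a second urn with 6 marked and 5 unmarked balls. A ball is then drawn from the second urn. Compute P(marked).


P(transfer marked) = 6/11; P(transfer unmarked) = 5/11
If marked transferred: Urn II has 7 marked of 12, so P(marked|marked moved) = 7/12
If unmarked transferred: Urn II has 6 marked of 12, so P(marked|unmarked moved) = 1/2
By total probability: P(marked) = 6/11*7/12 + 5/11*1/2 = 6/11

6/11


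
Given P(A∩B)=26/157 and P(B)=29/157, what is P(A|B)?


P(A|B) = P(A∩B)/P(B) = (26/157)/(29/157) = 26/29

26/29


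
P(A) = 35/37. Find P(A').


P(A') = 1 - P(A) = 1 - 35/37 = 2/37

2/37


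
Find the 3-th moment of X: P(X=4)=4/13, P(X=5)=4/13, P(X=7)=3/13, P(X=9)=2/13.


E[X^3] = sum(x^3 * P(x))
= 64*4/13 + 125*4/13 + 343*3/13 + 729*2/13
= 3243/13

3243/13


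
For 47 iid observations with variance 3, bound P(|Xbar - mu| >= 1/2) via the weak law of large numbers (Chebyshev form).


Var(Xbar) = Var(X)/n = 3/47
Chebyshev: P(|Xbar-mu| >= 1/2) <= Var(Xbar)/(1/2)^2 = (3/47)/(1/4) = 12/47

12/47


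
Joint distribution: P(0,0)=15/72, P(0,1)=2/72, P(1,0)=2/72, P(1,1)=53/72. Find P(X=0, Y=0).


Read from table: P(X=0, Y=0) = 15/72 = 5/24

5/24


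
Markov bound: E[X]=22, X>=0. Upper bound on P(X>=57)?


Markov: P(X >= a) <= E[X]/a
P(X >= 57) <= 22/57

22/57


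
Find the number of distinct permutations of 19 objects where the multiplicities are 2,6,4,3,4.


19! = 121645100408832000
Denominator: 2!=2 * 6!=720 * 4!=24 * 3!=6 * 4!=24
Coefficient = 121645100408832000 / 4976640 = 24443218800

24443218800


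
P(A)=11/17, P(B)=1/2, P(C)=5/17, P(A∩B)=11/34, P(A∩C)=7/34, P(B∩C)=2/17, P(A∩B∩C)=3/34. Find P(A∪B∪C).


P(A∪B∪C) = P(A)+P(B)+P(C) - P(AB)-P(AC)-P(BC) + P(ABC)
= 11/17+1/2+5/17 - 11/34-7/34-2/17 + 3/34
= 15/17

15/17


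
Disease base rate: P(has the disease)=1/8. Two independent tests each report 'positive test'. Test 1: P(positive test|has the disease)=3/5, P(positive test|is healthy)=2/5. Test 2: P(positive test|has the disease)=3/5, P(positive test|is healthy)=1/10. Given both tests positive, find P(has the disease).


After test 1: P(+) = 3/5*1/8 + 2/5*7/8 = 17/40
P(B|+) = (3/40)/(17/40) = 3/17
After test 2 (use post1 as new prior): P(+) = 3/5*3/17 + 1/10*14/17 = 16/85
P(B|+,+) = (9/85)/(16/85) = 9/16

9/16


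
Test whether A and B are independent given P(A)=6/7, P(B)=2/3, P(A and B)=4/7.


P(A)*P(B) = 6/7*2/3 = 4/7
P(A∩B) = 4/7, which equals P(A)P(B), so independent

Yes, A and B are independent


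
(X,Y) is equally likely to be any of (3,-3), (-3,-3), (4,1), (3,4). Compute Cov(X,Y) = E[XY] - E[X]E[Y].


E[X]=7/4, E[Y]=-1/4, E[XY]=4
Cov(X,Y) = E[XY] - E[X]E[Y] = 4 - 7/4*-1/4 = 71/16

71/16


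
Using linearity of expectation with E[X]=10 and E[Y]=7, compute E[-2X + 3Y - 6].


E[-2X + 3Y - 6] = -2*E[X] + 3*E[Y] - 6
= (-2)*(10) + (3)*(7) + (-6)
= -20 + 21 - 6 = -5

-5


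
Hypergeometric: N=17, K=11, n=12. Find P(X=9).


P(X=9) = C(11,9)*C(6,3) / C(17,12)
= 55*20 / 6188
= 1100/6188 = 275/1547

275/1547


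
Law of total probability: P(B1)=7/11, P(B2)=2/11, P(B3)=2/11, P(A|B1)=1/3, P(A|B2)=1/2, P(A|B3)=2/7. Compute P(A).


P(A) = P(A|B1)P(B1) + P(A|B2)P(B2) + P(A|B3)P(B3)
= 1/3*7/11 + 1/2*2/11 + 2/7*2/11
= 7/33 + 1/11 + 4/77 = 82/231

82/231


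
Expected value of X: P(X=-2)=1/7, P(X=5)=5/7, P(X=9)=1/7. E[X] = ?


E[X] = sum(x * P(x))
= -2*1/7 + 5*5/7 + 9*1/7
= 32/7

32/7


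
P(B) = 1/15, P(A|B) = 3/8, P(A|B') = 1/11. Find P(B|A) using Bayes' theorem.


P(A) = P(A|B)P(B) + P(A|B')P(B') = 3/8*1/15 + 1/11*14/15 = 29/264
P(B|A) = P(A|B)P(B)/P(A) = (1/40)/(29/264) = 33/145

33/145


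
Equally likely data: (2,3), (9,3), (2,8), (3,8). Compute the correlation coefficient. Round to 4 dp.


Cov(X,Y) = -3.7500, Var(X) = 8.5000, Var(Y) = 6.2500
rho = Cov/(sqrt(VarX)*sqrt(VarY)) = -0.5145

-0.5145


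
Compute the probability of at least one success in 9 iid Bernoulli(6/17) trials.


P(at least one) = 1 - P(none)
P(none) = (1 - 6/17)^9 = (11/17)^9 = 2357947691/118587876497
P(at least one) = 1 - 2357947691/118587876497 = 116229928806/118587876497

116229928806/118587876497


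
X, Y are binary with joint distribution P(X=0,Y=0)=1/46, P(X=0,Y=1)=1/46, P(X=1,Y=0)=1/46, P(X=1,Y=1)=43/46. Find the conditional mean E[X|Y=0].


P(Y=0) = 2/46
E[X|Y=0] = (0*1 + 1*1)/2 = 1/2

1/2


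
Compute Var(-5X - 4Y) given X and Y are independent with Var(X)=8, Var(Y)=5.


Independence => Cov(X,Y)=0
Var(-5X - 4Y) = (-5)^2*Var(X) + (-4)^2*Var(Y)
= 25*8 + 16*5 = 280

280


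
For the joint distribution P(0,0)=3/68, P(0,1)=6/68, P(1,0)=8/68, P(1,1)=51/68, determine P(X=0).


P(X=0) = P(0,0)+P(0,1) = 3/68 + 6/68 = 9/68

9/68


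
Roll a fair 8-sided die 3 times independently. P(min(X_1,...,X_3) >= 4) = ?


P(min >= 4) = P(all X_i >= 4) = (P(X_1 >= 4))^3
= (5/8)^3 = 125/512

125/512


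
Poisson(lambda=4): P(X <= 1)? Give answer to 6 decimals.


P(X<=1) = e^(-4)*4^0/0! + e^(-4)*4^1/1!
≈ 0.0183156389 + 0.0732625556
= 0.0915781945
≈ 0.091578

0.091578


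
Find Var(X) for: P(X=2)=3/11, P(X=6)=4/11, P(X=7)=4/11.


E[X] = 58/11, E[X^2] = 32
Var(X) = E[X^2] - (E[X])^2 = 32 - (58/11)^2 = 508/121

508/121


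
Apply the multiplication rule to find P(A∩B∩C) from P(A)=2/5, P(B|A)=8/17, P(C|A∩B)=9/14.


P(A∩B∩C) = P(A) * P(B|A) * P(C|A∩B)
= 2/5 * 8/17 * 9/14
= 16/85 * 9/14 = 72/595

72/595


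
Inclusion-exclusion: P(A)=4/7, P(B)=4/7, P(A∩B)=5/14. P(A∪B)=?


P(A∪B) = P(A) + P(B) - P(A∩B)
= 4/7 + 4/7 - 5/14 = 11/14

11/14


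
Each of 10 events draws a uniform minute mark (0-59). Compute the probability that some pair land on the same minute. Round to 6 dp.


P(all different) = prod((60-i)/60 for i=0..9) = 0.452468
P(at least one match) = 1 - 0.452468 = 0.547532

0.547532


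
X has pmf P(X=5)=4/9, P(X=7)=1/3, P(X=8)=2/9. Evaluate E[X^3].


E[X^3] = sum(x^3 * P(x))
= 125*4/9 + 343*1/3 + 512*2/9
= 851/3

851/3


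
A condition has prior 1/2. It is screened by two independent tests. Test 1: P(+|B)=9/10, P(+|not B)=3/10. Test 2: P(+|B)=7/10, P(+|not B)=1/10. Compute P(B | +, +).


After test 1: P(+) = 9/10*1/2 + 3/10*1/2 = 3/5
P(B|+) = (9/20)/(3/5) = 3/4
After test 2 (use post1 as new prior): P(+) = 7/10*3/4 + 1/10*1/4 = 11/20
P(B|+,+) = (21/40)/(11/20) = 21/22

21/22


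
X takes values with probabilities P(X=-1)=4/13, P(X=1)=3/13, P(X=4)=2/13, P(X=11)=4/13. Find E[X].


E[X] = sum(x * P(x))
= -1*4/13 + 1*3/13 + 4*2/13 + 11*4/13
= 51/13

51/13


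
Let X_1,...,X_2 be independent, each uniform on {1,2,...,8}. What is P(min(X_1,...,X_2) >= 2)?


P(min >= 2) = P(all X_i >= 2) = (P(X_1 >= 2))^2
= (7/8)^2 = 49/64

49/64


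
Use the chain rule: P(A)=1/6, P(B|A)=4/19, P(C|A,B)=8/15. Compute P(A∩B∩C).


P(A∩B∩C) = P(A) * P(B|A) * P(C|A∩B)
= 1/6 * 4/19 * 8/15
= 2/57 * 8/15 = 16/855

16/855


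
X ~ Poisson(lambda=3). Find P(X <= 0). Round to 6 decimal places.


P(X<=0) = e^(-3)*3^0/0!
≈ 0.0497870684
≈ 0.049787

0.049787


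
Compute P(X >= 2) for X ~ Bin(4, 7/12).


P(X>=2) = P(X=2) + P(X=3) + P(X=4)
= 1225/3456 + 1715/5184 + 2401/20736
= 5537/6912

5537/6912


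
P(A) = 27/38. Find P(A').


P(A') = 1 - P(A) = 1 - 27/38 = 11/38

11/38


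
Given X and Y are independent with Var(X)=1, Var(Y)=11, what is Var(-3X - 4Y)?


Independence => Cov(X,Y)=0
Var(-3X - 4Y) = (-3)^2*Var(X) + (-4)^2*Var(Y)
= 9*1 + 16*11 = 185

185


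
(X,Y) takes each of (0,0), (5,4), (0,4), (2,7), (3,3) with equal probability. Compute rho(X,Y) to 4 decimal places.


Cov(X,Y) = 1.4000, Var(X) = 3.6000, Var(Y) = 5.0400
rho = Cov/(sqrt(VarX)*sqrt(VarY)) = 0.3287

0.3287


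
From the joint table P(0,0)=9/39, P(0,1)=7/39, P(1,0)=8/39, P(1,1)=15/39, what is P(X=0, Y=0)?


Read from table: P(X=0, Y=0) = 9/39 = 3/13

3/13


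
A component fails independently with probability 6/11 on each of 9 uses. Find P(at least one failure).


P(at least one) = 1 - P(none)
P(none) = (1 - 6/11)^9 = (5/11)^9 = 1953125/2357947691
P(at least one) = 1 - 1953125/2357947691 = 2355994566/2357947691

2355994566/2357947691


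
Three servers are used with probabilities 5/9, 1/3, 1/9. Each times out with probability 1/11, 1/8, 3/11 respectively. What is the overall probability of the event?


P(A) = P(A|B1)P(B1) + P(A|B2)P(B2) + P(A|B3)P(B3)
= 1/11*5/9 + 1/8*1/3 + 3/11*1/9
= 5/99 + 1/24 + 1/33 = 97/792

97/792


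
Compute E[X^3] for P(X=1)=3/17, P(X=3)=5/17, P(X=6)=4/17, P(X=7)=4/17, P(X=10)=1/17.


E[X^3] = sum(g(x)*P(x))
= 1*3/17 + 27*5/17 + 216*4/17 + 343*4/17 + 1000*1/17
= 3374/17

3374/17


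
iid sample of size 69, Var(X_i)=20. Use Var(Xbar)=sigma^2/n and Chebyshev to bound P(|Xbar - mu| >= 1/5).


Var(Xbar) = Var(X)/n = 20/69
Chebyshev: P(|Xbar-mu| >= 1/5) <= Var(Xbar)/(1/5)^2 = (20/69)/(1/25) = 500/69
Bound exceeds 1, so trivial bound: 1

1


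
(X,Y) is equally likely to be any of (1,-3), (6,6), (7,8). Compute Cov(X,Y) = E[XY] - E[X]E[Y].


E[X]=14/3, E[Y]=11/3, E[XY]=89/3
Cov(X,Y) = E[XY] - E[X]E[Y] = 89/3 - 14/3*11/3 = 113/9

113/9


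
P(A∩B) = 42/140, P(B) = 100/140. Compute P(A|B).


P(A|B) = P(A∩B)/P(B) = (42/140)/(100/140) = 42/100 = 21/50

21/50


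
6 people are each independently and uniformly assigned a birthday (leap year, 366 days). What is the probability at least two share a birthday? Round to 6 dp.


P(all different) = prod((366-i)/366 for i=0..5) = 0.959646
P(at least one match) = 1 - 0.959646 = 0.040354

0.040354


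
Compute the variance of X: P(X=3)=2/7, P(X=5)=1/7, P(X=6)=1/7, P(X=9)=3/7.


E[X] = 44/7, E[X^2] = 46
Var(X) = E[X^2] - (E[X])^2 = 46 - (44/7)^2 = 318/49

318/49


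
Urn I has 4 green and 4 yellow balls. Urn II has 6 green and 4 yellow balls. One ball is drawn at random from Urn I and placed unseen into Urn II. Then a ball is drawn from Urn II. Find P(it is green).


P(transfer green) = 4/8 = 1/2; P(transfer yellow) = 1/2
If green transferred: Urn II has 7 green of 11, so P(green|green moved) = 7/11
If yellow transferred: Urn II has 6 green of 11, so P(green|yellow moved) = 6/11
By total probability: P(green) = 1/2*7/11 + 1/2*6/11 = 13/22

13/22


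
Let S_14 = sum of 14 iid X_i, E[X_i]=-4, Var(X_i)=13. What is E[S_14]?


E[S_n] = n*E[X_1] = 14*-4 = -56

-56


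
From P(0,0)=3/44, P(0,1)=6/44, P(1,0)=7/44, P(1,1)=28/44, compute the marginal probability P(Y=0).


P(Y=0) = P(0,0)+P(1,0) = 3/44 + 7/44 = 10/44 = 5/22

5/22


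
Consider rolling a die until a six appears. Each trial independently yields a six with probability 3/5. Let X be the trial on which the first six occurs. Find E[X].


For geometric (trials until first success), E[X] = 1/p = 1/(3/5) = 5/3

5/3


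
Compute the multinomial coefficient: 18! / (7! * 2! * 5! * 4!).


18! = 6402373705728000
Denominator: 7!=5040 * 2!=2 * 5!=120 * 4!=24
Coefficient = 6402373705728000 / 29030400 = 220540320

220540320


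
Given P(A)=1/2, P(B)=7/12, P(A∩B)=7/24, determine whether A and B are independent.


P(A)*P(B) = 1/2*7/12 = 7/24
P(A∩B) = 7/24, which equals P(A)P(B), so independent

Yes, A and B are independent


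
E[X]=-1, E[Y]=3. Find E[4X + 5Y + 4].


E[4X + 5Y + 4] = 4*E[X] + 5*E[Y] + 4
= (4)*(-1) + (5)*(3) + (4)
= -4 + 15 + 4 = 15

15


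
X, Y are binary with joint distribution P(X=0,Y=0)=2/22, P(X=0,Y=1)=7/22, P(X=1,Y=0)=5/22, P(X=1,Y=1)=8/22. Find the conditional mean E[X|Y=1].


P(Y=1) = 15/22
E[X|Y=1] = (0*7 + 1*8)/15 = 8/15

8/15


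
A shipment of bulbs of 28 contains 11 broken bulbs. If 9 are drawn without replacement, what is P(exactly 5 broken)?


P(X=5) = C(11,5)*C(17,4) / C(28,9)
= 462*2380 / 6906900
= 1099560/6906900 = 238/1495

238/1495


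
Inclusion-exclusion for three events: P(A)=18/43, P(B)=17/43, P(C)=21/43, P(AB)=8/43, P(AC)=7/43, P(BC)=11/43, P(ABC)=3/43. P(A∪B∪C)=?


P(A∪B∪C) = P(A)+P(B)+P(C) - P(AB)-P(AC)-P(BC) + P(ABC)
= 18/43+17/43+21/43 - 8/43-7/43-11/43 + 3/43
= 33/43

33/43


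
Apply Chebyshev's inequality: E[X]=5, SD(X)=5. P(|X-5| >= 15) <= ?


k = 15/5 = 3
Chebyshev: P(|X-mu| >= k*sigma) <= 1/k^2 = 1/3^2 = 1/9

1/9


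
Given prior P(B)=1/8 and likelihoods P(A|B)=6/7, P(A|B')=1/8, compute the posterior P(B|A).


P(A) = P(A|B)P(B) + P(A|B')P(B') = 6/7*1/8 + 1/8*7/8 = 97/448
P(B|A) = P(A|B)P(B)/P(A) = (3/28)/(97/448) = 48/97

48/97


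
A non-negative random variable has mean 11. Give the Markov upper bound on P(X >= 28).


Markov: P(X >= a) <= E[X]/a
P(X >= 28) <= 11/28

11/28


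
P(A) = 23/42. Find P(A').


P(A') = 1 - P(A) = 1 - 23/42 = 19/42

19/42


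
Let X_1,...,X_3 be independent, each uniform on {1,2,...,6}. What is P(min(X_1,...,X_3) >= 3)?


P(min >= 3) = P(all X_i >= 3) = (P(X_1 >= 3))^3
= (4/6)^3 = (2/3)^3 = 8/27

8/27


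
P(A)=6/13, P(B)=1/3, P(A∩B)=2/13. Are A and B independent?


P(A)*P(B) = 6/13*1/3 = 2/13
P(A∩B) = 2/13, which equals P(A)P(B), so independent

Yes, A and B are independent


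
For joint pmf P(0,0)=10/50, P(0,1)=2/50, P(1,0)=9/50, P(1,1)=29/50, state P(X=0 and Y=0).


Read from table: P(X=0, Y=0) = 10/50 = 1/5

1/5


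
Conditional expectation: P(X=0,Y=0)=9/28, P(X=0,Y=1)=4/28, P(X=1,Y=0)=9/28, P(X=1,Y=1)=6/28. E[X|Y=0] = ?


P(Y=0) = 18/28
E[X|Y=0] = (0*9 + 1*9)/18 = 9/18 = 1/2

1/2


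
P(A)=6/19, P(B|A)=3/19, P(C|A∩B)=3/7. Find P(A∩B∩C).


P(A∩B∩C) = P(A) * P(B|A) * P(C|A∩B)
= 6/19 * 3/19 * 3/7
= 18/361 * 3/7 = 54/2527

54/2527


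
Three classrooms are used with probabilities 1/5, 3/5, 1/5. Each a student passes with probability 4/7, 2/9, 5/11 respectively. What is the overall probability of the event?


P(A) = P(A|B1)P(B1) + P(A|B2)P(B2) + P(A|B3)P(B3)
= 4/7*1/5 + 2/9*3/5 + 5/11*1/5
= 4/35 + 2/15 + 1/11 = 391/1155

391/1155


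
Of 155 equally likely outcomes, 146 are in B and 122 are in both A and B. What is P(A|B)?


P(A|B) = P(A∩B)/P(B) = (122/155)/(146/155) = 122/146 = 61/73

61/73


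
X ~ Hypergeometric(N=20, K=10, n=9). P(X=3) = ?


P(X=3) = C(10,3)*C(10,6) / C(20,9)
= 120*210 / 167960
= 25200/167960 = 630/4199

630/4199


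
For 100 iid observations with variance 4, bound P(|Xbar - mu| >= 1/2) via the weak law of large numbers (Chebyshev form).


Var(Xbar) = Var(X)/n = 4/100
Chebyshev: P(|Xbar-mu| >= 1/2) <= Var(Xbar)/(1/2)^2 = (1/25)/(1/4) = 4/25

4/25


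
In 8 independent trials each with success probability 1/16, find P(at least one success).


P(at least one) = 1 - P(none)
P(none) = (1 - 1/16)^8 = (15/16)^8 = 2562890625/4294967296
P(at least one) = 1 - 2562890625/4294967296 = 1732076671/4294967296

1732076671/4294967296


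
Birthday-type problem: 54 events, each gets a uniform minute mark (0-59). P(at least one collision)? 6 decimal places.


P(all different) = prod((60-i)/60 for i=0..53) = 0.000000
P(at least one match) = 1 - 0.000000 = 1.000000

1.000000


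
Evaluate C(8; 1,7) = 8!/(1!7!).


8! = 40320
Denominator: 1!=1 * 7!=5040
Coefficient = 40320 / 5040 = 8

8


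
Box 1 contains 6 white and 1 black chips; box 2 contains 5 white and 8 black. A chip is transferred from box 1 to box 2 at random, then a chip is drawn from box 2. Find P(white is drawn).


P(transfer white) = 6/7; P(transfer black) = 1/7
If white transferred: Urn II has 6 white of 14, so P(white|white moved) = 3/7
If black transferred: Urn II has 5 white of 14, so P(white|black moved) = 5/14
By total probability: P(white) = 6/7*3/7 + 1/7*5/14 = 41/98

41/98


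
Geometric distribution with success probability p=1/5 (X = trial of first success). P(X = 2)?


P(X=2) = (1-p)^1 * p = (4/5)^1 * 1/5
= 4/5 * 1/5 = 4/25

4/25


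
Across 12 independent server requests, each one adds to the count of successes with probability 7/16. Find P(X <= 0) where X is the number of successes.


P(X<=0) = P(X=0)
= 282429536481/281474976710656
= 282429536481/281474976710656

282429536481/281474976710656


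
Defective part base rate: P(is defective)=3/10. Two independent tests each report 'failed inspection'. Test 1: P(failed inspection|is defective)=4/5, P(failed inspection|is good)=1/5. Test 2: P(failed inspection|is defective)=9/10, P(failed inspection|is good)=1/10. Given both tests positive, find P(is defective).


After test 1: P(+) = 4/5*3/10 + 1/5*7/10 = 19/50
P(B|+) = (6/25)/(19/50) = 12/19
After test 2 (use post1 as new prior): P(+) = 9/10*12/19 + 1/10*7/19 = 23/38
P(B|+,+) = (54/95)/(23/38) = 108/115

108/115


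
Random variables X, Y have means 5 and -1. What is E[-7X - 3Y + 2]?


E[-7X - 3Y + 2] = -7*E[X] - 3*E[Y] + 2
= (-7)*(5) + (-3)*(-1) + (2)
= -35 + 3 + 2 = -30

-30


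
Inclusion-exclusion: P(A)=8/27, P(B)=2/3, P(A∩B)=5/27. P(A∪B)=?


P(A∪B) = P(A) + P(B) - P(A∩B)
= 8/27 + 2/3 - 5/27 = 7/9

7/9


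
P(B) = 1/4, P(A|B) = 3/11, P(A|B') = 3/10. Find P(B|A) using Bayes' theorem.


P(A) = P(A|B)P(B) + P(A|B')P(B') = 3/11*1/4 + 3/10*3/4 = 129/440
P(B|A) = P(A|B)P(B)/P(A) = (3/44)/(129/440) = 10/43

10/43


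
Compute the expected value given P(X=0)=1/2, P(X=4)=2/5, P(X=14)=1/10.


E[X] = sum(x * P(x))
= 0*1/2 + 4*2/5 + 14*1/10
= 3

3


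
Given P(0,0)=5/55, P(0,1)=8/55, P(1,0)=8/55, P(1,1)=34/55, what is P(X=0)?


P(X=0) = P(0,0)+P(0,1) = 5/55 + 8/55 = 13/55

13/55


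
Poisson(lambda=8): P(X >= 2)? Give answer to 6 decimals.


P(X>=2) = 1 - P(X<=1) = 1 - (e^(-8)*8^0/0! + e^(-8)*8^1/1!)
≈ 1 - (0.0003354626 + 0.0026837010)
= 1 - 0.0030191636 = 0.9969808364
≈ 0.996981

0.996981


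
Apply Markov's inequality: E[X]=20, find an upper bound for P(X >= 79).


Markov: P(X >= a) <= E[X]/a
P(X >= 79) <= 20/79

20/79


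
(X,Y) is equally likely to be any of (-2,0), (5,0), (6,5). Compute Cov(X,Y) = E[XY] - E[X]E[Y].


E[X]=3, E[Y]=5/3, E[XY]=10
Cov(X,Y) = E[XY] - E[X]E[Y] = 10 - 3*5/3 = 5

5


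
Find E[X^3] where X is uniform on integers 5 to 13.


E[X^3] = (1/9) * sum(x^3 for x=5..13)
= 8181/9 = 909

909


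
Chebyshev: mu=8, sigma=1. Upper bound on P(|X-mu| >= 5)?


k = 5/1 = 5
Chebyshev: P(|X-mu| >= k*sigma) <= 1/k^2 = 1/5^2 = 1/25

1/25


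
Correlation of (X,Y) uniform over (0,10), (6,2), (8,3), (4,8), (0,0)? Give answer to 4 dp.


Cov(X,Y) = -2.9600, Var(X) = 10.2400, Var(Y) = 14.2400
rho = Cov/(sqrt(VarX)*sqrt(VarY)) = -0.2451

-0.2451


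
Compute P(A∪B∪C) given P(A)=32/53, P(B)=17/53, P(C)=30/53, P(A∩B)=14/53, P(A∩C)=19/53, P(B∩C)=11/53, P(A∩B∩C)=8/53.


P(A∪B∪C) = P(A)+P(B)+P(C) - P(AB)-P(AC)-P(BC) + P(ABC)
= 32/53+17/53+30/53 - 14/53-19/53-11/53 + 8/53
= 43/53

43/53


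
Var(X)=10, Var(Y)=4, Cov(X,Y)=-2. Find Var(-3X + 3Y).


Var(-3X + 3Y) = (-3)^2*Var(X) + 3^2*Var(Y) + 2*(-3)*3*Cov(X,Y)
= 9*10 + 9*4 - 18*(-2)
= 90 + 36 + 36 = 162

162


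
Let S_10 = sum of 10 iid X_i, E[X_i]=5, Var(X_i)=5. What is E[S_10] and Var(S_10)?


E[S_n] = n*mu = 10*5 = 50
Var(S_n) = n*sigma^2 = 10*5 = 50

E[S_10]=50, Var(S_10)=50


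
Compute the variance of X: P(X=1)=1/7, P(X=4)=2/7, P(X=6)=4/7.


E[X] = 33/7, E[X^2] = 177/7
Var(X) = E[X^2] - (E[X])^2 = 177/7 - (33/7)^2 = 150/49

150/49


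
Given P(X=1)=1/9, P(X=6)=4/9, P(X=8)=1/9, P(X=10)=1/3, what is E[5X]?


E[5X] = sum(g(x)*P(x))
= 5*1/9 + 30*4/9 + 40*1/9 + 50*1/3
= 35

35


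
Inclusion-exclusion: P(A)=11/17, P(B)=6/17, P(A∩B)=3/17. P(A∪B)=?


P(A∪B) = P(A) + P(B) - P(A∩B)
= 11/17 + 6/17 - 3/17 = 14/17

14/17


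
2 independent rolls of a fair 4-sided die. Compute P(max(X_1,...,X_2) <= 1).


P(max <= 1) = P(all X_i <= 1) = (P(X_1 <= 1))^2
= (1/4)^2 = 1/16

1/16


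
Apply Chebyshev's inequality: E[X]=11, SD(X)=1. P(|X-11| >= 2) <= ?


k = 2/1 = 2
Chebyshev: P(|X-mu| >= k*sigma) <= 1/k^2 = 1/2^2 = 1/4

1/4


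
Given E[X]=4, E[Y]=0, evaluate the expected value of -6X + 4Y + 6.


E[-6X + 4Y + 6] = -6*E[X] + 4*E[Y] + 6
= (-6)*(4) + (4)*(0) + (6)
= -24 + 0 + 6 = -18

-18


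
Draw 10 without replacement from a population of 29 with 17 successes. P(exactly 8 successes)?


P(X=8) = C(17,8)*C(12,2) / C(29,10)
= 24310*66 / 20030010
= 1604460/20030010 = 374/4669

374/4669


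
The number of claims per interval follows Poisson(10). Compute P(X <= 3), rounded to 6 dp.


P(X<=3) = e^(-10)*10^0/0! + e^(-10)*10^1/1! + e^(-10)*10^2/2! + e^(-10)*10^3/3!
≈ 0.0000453999 + 0.0004539993 + 0.0022699965 + 0.0075666550
= 0.0103360507
≈ 0.010336

0.010336


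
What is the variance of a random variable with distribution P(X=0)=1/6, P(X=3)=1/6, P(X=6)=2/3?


E[X] = 9/2, E[X^2] = 51/2
Var(X) = E[X^2] - (E[X])^2 = 51/2 - (9/2)^2 = 21/4

21/4


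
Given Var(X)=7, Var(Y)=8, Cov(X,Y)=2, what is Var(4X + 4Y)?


Var(4X + 4Y) = 4^2*Var(X) + 4^2*Var(Y) + 2*4*4*Cov(X,Y)
= 16*7 + 16*8 + 32*2
= 112 + 128 + 64 = 304

304


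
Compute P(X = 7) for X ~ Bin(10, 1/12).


P(X=7) = C(10,7) * p^7 * (1-p)^3
= 120 * 1/35831808 * 1331/1728
= 6655/2579890176

6655/2579890176


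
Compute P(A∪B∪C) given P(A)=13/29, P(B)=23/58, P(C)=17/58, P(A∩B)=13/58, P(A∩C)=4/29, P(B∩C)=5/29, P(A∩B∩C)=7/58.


P(A∪B∪C) = P(A)+P(B)+P(C) - P(AB)-P(AC)-P(BC) + P(ABC)
= 13/29+23/58+17/58 - 13/58-4/29-5/29 + 7/58
= 21/29

21/29


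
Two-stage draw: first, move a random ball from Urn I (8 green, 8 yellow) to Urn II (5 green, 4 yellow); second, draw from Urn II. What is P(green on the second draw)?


P(transfer green) = 8/16 = 1/2; P(transfer yellow) = 1/2
If green transferred: Urn II has 6 green of 10, so P(green|green moved) = 3/5
If yellow transferred: Urn II has 5 green of 10, so P(green|yellow moved) = 1/2
By total probability: P(green) = 1/2*3/5 + 1/2*1/2 = 11/20

11/20


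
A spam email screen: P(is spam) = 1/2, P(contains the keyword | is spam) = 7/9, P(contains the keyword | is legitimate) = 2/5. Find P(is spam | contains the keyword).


P(A) = P(A|B)P(B) + P(A|B')P(B') = 7/9*1/2 + 2/5*1/2 = 53/90
P(B|A) = P(A|B)P(B)/P(A) = (7/18)/(53/90) = 35/53

35/53


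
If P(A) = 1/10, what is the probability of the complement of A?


P(A') = 1 - P(A) = 1 - 1/10 = 9/10

9/10


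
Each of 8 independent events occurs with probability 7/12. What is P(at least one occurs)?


P(at least one) = 1 - P(none)
P(none) = (1 - 7/12)^8 = (5/12)^8 = 390625/429981696
P(at least one) = 1 - 390625/429981696 = 429591071/429981696

429591071/429981696


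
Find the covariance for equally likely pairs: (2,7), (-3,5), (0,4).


E[X]=-1/3, E[Y]=16/3, E[XY]=-1/3
Cov(X,Y) = E[XY] - E[X]E[Y] = -1/3 + 1/3*16/3 = 13/9

13/9


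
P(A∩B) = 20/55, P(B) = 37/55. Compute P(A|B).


P(A|B) = P(A∩B)/P(B) = (20/55)/(37/55) = 20/37

20/37


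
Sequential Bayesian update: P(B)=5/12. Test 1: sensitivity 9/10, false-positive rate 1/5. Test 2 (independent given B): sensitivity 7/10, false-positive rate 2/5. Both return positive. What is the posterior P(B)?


After test 1: P(+) = 9/10*5/12 + 1/5*7/12 = 59/120
P(B|+) = (3/8)/(59/120) = 45/59
After test 2 (use post1 as new prior): P(+) = 7/10*45/59 + 2/5*14/59 = 371/590
P(B|+,+) = (63/118)/(371/590) = 45/53

45/53


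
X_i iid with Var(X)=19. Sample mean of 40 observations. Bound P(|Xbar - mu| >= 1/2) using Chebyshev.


Var(Xbar) = Var(X)/n = 19/40
Chebyshev: P(|Xbar-mu| >= 1/2) <= Var(Xbar)/(1/2)^2 = (19/40)/(1/4) = 19/10
Bound exceeds 1, so trivial bound: 1

1


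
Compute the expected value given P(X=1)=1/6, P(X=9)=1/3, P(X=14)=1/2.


E[X] = sum(x * P(x))
= 1*1/6 + 9*1/3 + 14*1/2
= 61/6

61/6


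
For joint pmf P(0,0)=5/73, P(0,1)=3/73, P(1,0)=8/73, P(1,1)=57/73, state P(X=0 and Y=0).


Read from table: P(X=0, Y=0) = 5/73

5/73


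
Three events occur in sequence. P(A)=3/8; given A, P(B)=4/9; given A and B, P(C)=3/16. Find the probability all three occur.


P(A∩B∩C) = P(A) * P(B|A) * P(C|A∩B)
= 3/8 * 4/9 * 3/16
= 1/6 * 3/16 = 1/32

1/32


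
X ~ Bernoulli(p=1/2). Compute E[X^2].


For Bernoulli: X in {0,1}
E[X^2] = 0^2*(1-1/2) + 1^2*1/2 = 1/2

1/2


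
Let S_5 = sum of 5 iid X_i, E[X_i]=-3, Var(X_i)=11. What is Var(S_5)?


By independence, Var(S_n) = n*Var(X_1) = 5*11 = 55

55


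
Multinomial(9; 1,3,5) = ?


9! = 362880
Denominator: 1!=1 * 3!=6 * 5!=120
Coefficient = 362880 / 720 = 504

504


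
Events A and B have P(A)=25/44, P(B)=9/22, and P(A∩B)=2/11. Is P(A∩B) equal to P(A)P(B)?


P(A)*P(B) = 25/44*9/22 = 225/968
P(A∩B) = 2/11 != 225/968, so not independent

No, A and B are not independent


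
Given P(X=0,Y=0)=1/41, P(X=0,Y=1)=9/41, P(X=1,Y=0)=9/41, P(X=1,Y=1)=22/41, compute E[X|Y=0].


P(Y=0) = 10/41
E[X|Y=0] = (0*1 + 1*9)/10 = 9/10

9/10


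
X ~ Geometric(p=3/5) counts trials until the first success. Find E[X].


For geometric (trials until first success), E[X] = 1/p = 1/(3/5) = 5/3

5/3


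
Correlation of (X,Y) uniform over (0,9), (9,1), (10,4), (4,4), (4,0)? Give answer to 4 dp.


Cov(X,Y) = -6.4400, Var(X) = 13.4400, Var(Y) = 9.8400
rho = Cov/(sqrt(VarX)*sqrt(VarY)) = -0.5600

-0.5600


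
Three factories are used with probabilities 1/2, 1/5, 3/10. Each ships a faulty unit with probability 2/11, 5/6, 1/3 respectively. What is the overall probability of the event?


P(A) = P(A|B1)P(B1) + P(A|B2)P(B2) + P(A|B3)P(B3)
= 2/11*1/2 + 5/6*1/5 + 1/3*3/10
= 1/11 + 1/6 + 1/10 = 59/165

59/165


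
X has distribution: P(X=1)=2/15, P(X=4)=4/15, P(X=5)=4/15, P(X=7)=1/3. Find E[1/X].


E[1/X] = sum(g(x)*P(x))
= 1*2/15 + 1/4*4/15 + 1/5*4/15 + 1/7*1/3
= 158/525

158/525


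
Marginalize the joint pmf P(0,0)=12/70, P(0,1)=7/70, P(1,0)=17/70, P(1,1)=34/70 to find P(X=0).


P(X=0) = P(0,0)+P(0,1) = 12/70 + 7/70 = 19/70

19/70


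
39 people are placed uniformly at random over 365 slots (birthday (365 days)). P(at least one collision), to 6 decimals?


P(all different) = prod((365-i)/365 for i=0..38) = 0.121780
P(at least one match) = 1 - 0.121780 = 0.878220

0.878220


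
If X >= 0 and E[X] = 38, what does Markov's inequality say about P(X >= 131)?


Markov: P(X >= a) <= E[X]/a
P(X >= 131) <= 38/131

38/131


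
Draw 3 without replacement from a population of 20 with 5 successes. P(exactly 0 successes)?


P(X=0) = C(5,0)*C(15,3) / C(20,3)
= 1*455 / 1140
= 455/1140 = 91/228

91/228


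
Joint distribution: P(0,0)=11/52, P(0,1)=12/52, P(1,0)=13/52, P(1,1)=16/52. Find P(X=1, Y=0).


Read from table: P(X=1, Y=0) = 13/52 = 1/4

1/4


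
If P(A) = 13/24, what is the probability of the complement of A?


P(A') = 1 - P(A) = 1 - 13/24 = 11/24

11/24


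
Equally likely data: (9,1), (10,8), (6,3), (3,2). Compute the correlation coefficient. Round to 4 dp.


Cov(X,Y) = 3.7500, Var(X) = 7.5000, Var(Y) = 7.2500
rho = Cov/(sqrt(VarX)*sqrt(VarY)) = 0.5085

0.5085


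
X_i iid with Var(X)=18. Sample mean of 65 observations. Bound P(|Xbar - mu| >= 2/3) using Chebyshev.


Var(Xbar) = Var(X)/n = 18/65
Chebyshev: P(|Xbar-mu| >= 2/3) <= Var(Xbar)/(2/3)^2 = (18/65)/(4/9) = 81/130

81/130


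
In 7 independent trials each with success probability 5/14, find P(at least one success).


P(at least one) = 1 - P(none)
P(none) = (1 - 5/14)^7 = (9/14)^7 = 4782969/105413504
P(at least one) = 1 - 4782969/105413504 = 100630535/105413504

100630535/105413504


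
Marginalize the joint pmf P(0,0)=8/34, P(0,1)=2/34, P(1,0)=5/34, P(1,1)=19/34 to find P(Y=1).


P(Y=1) = P(0,1)+P(1,1) = 2/34 + 19/34 = 21/34

21/34


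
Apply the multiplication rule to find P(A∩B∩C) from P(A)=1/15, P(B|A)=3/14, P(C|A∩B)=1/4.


P(A∩B∩C) = P(A) * P(B|A) * P(C|A∩B)
= 1/15 * 3/14 * 1/4
= 1/70 * 1/4 = 1/280

1/280


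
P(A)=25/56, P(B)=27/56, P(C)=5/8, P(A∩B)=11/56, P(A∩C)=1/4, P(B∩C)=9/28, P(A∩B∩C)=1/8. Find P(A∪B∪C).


P(A∪B∪C) = P(A)+P(B)+P(C) - P(AB)-P(AC)-P(BC) + P(ABC)
= 25/56+27/56+5/8 - 11/56-1/4-9/28 + 1/8
= 51/56

51/56


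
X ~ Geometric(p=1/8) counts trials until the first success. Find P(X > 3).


P(X > 3) = P(first 3 trials all fail) = (1-p)^3 = (7/8)^3 = 343/512

343/512


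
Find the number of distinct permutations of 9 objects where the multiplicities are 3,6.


9! = 362880
Denominator: 3!=6 * 6!=720
Coefficient = 362880 / 4320 = 84

84


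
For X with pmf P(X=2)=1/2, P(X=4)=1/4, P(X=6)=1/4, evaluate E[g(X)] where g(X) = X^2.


E[X^2] = sum(g(x)*P(x))
= 4*1/2 + 16*1/4 + 36*1/4
= 15

15


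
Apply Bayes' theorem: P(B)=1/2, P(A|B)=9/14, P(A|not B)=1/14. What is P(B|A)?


P(A) = P(A|B)P(B) + P(A|B')P(B') = 9/14*1/2 + 1/14*1/2 = 5/14
P(B|A) = P(A|B)P(B)/P(A) = (9/28)/(5/14) = 9/10

9/10


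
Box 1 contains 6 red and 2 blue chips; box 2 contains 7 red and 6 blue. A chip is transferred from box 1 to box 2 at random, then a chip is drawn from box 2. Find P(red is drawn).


P(transfer red) = 6/8 = 3/4; P(transfer blue) = 1/4
If red transferred: Urn II has 8 red of 14, so P(red|red moved) = 4/7
If blue transferred: Urn II has 7 red of 14, so P(red|blue moved) = 1/2
By total probability: P(red) = 3/4*4/7 + 1/4*1/2 = 31/56

31/56


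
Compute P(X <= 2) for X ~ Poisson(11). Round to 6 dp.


P(X<=2) = e^(-11)*11^0/0! + e^(-11)*11^1/1! + e^(-11)*11^2/2!
≈ 0.0000167017 + 0.0001837187 + 0.0010104529
= 0.0012108733
≈ 0.001211

0.001211


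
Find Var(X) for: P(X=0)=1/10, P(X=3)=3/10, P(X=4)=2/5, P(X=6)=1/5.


E[X] = 37/10, E[X^2] = 163/10
Var(X) = E[X^2] - (E[X])^2 = 163/10 - (37/10)^2 = 261/100

261/100


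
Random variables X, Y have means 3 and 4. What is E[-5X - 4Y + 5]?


E[-5X - 4Y + 5] = -5*E[X] - 4*E[Y] + 5
= (-5)*(3) + (-4)*(4) + (5)
= -15 - 16 + 5 = -26

-26


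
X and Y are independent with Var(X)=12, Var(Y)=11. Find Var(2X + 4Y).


Independence => Cov(X,Y)=0
Var(2X + 4Y) = 2^2*Var(X) + 4^2*Var(Y)
= 4*12 + 16*11 = 224

224


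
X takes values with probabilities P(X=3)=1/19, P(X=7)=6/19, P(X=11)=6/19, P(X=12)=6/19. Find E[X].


E[X] = sum(x * P(x))
= 3*1/19 + 7*6/19 + 11*6/19 + 12*6/19
= 183/19

183/19


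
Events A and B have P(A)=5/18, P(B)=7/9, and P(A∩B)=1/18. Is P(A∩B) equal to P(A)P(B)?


P(A)*P(B) = 5/18*7/9 = 35/162
P(A∩B) = 1/18 != 35/162, so not independent

No, A and B are not independent


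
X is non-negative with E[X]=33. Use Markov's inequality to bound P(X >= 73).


Markov: P(X >= a) <= E[X]/a
P(X >= 73) <= 33/73

33/73


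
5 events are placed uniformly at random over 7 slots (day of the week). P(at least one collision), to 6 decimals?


P(all different) = prod((7-i)/7 for i=0..4) = 0.149938
P(at least one match) = 1 - 0.149938 = 0.850062

0.850062


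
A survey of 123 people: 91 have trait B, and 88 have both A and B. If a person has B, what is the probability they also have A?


P(A|B) = P(A∩B)/P(B) = (88/123)/(91/123) = 88/91

88/91


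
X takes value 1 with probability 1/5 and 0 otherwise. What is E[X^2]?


For Bernoulli: X in {0,1}
E[X^2] = 0^2*(1-1/5) + 1^2*1/5 = 1/5

1/5


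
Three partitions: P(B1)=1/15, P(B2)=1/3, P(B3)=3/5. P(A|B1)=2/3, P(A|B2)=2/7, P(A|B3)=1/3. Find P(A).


P(A) = P(A|B1)P(B1) + P(A|B2)P(B2) + P(A|B3)P(B3)
= 2/3*1/15 + 2/7*1/3 + 1/3*3/5
= 2/45 + 2/21 + 1/5 = 107/315

107/315


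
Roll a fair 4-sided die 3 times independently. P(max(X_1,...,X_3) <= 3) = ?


P(max <= 3) = P(all X_i <= 3) = (P(X_1 <= 3))^3
= (3/4)^3 = 27/64

27/64


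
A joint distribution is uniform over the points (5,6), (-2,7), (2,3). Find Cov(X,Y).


E[X]=5/3, E[Y]=16/3, E[XY]=22/3
Cov(X,Y) = E[XY] - E[X]E[Y] = 22/3 - 5/3*16/3 = -14/9

-14/9


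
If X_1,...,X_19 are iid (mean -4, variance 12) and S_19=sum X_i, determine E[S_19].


E[S_n] = n*E[X_1] = 19*-4 = -76

-76


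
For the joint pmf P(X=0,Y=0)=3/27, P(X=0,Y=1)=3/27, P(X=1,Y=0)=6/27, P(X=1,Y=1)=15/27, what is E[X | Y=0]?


P(Y=0) = 9/27
E[X|Y=0] = (0*3 + 1*6)/9 = 6/9 = 2/3

2/3


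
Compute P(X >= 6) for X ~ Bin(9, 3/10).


P(X>=6) = P(X=6) + P(X=7) + P(X=8) + P(X=9)
= 5250987/250000000 + 964467/250000000 + 413343/1000000000 + 19683/1000000000
= 12647421/500000000

12647421/500000000


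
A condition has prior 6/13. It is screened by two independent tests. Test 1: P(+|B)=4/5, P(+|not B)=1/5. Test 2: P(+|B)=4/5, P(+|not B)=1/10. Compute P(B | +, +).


After test 1: P(+) = 4/5*6/13 + 1/5*7/13 = 31/65
P(B|+) = (24/65)/(31/65) = 24/31
After test 2 (use post1 as new prior): P(+) = 4/5*24/31 + 1/10*7/31 = 199/310
P(B|+,+) = (96/155)/(199/310) = 192/199

192/199


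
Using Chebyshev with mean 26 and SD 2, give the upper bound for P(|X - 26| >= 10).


k = 10/2 = 5
Chebyshev: P(|X-mu| >= k*sigma) <= 1/k^2 = 1/5^2 = 1/25

1/25


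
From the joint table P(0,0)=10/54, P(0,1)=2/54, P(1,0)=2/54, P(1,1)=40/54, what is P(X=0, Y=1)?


Read from table: P(X=0, Y=1) = 2/54 = 1/27

1/27


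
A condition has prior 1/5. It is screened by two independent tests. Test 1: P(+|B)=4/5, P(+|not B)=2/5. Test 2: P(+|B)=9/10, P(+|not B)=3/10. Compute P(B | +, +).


After test 1: P(+) = 4/5*1/5 + 2/5*4/5 = 12/25
P(B|+) = (4/25)/(12/25) = 1/3
After test 2 (use post1 as new prior): P(+) = 9/10*1/3 + 3/10*2/3 = 1/2
P(B|+,+) = (3/10)/(1/2) = 3/5

3/5


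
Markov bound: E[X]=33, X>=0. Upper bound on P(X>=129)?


Markov: P(X >= a) <= E[X]/a
P(X >= 129) <= 33/129 = 11/43

11/43


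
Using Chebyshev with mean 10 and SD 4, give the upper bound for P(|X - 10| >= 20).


k = 20/4 = 5
Chebyshev: P(|X-mu| >= k*sigma) <= 1/k^2 = 1/5^2 = 1/25

1/25


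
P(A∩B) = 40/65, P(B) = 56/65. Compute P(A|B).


P(A|B) = P(A∩B)/P(B) = (40/65)/(56/65) = 40/56 = 5/7

5/7


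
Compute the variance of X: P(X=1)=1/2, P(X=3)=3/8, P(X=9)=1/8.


E[X] = 11/4, E[X^2] = 14
Var(X) = E[X^2] - (E[X])^2 = 14 - (11/4)^2 = 103/16

103/16


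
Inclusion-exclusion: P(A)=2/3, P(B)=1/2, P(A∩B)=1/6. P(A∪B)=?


P(A∪B) = P(A) + P(B) - P(A∩B)
= 2/3 + 1/2 - 1/6 = 1

1


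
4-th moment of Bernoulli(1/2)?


For Bernoulli: X in {0,1}
E[X^4] = 0^4*(1-1/2) + 1^4*1/2 = 1/2

1/2


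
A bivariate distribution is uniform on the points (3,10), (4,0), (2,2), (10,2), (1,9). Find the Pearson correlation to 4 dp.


Cov(X,Y) = -5.8000, Var(X) = 10.0000, Var(Y) = 16.6400
rho = Cov/(sqrt(VarX)*sqrt(VarY)) = -0.4496

-0.4496


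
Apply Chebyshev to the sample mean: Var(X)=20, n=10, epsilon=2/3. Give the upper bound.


Var(Xbar) = Var(X)/n = 20/10
Chebyshev: P(|Xbar-mu| >= 2/3) <= Var(Xbar)/(2/3)^2 = 2/(4/9) = 9/2
Bound exceeds 1, so trivial bound: 1

1


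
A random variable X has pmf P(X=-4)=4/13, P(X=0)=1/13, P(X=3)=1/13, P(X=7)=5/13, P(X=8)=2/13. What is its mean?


E[X] = sum(x * P(x))
= -4*4/13 + 0*1/13 + 3*1/13 + 7*5/13 + 8*2/13
= 38/13

38/13


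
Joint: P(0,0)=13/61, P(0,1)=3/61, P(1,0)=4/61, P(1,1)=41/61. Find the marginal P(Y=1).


P(Y=1) = P(0,1)+P(1,1) = 3/61 + 41/61 = 44/61

44/61


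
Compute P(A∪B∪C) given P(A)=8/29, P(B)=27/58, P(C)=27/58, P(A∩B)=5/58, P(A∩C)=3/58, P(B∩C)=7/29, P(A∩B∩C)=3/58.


P(A∪B∪C) = P(A)+P(B)+P(C) - P(AB)-P(AC)-P(BC) + P(ABC)
= 8/29+27/58+27/58 - 5/58-3/58-7/29 + 3/58
= 51/58

51/58


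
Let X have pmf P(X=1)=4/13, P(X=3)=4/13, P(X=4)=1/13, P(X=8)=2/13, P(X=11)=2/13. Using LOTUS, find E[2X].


E[2X] = sum(g(x)*P(x))
= 2*4/13 + 6*4/13 + 8*1/13 + 16*2/13 + 22*2/13
= 116/13

116/13


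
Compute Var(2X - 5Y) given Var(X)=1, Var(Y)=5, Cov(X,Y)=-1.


Var(2X - 5Y) = 2^2*Var(X) + (-5)^2*Var(Y) + 2*2*(-5)*Cov(X,Y)
= 4*1 + 25*5 - 20*(-1)
= 4 + 125 + 20 = 149

149


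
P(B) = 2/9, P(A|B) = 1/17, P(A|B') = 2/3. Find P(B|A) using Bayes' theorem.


P(A) = P(A|B)P(B) + P(A|B')P(B') = 1/17*2/9 + 2/3*7/9 = 244/459
P(B|A) = P(A|B)P(B)/P(A) = (2/153)/(244/459) = 3/122

3/122


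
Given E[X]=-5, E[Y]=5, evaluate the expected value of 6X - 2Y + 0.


E[6X - 2Y + 0] = 6*E[X] - 2*E[Y] + 0
= (6)*(-5) + (-2)*(5) + (0)
= -30 - 10 + 0 = -40

-40


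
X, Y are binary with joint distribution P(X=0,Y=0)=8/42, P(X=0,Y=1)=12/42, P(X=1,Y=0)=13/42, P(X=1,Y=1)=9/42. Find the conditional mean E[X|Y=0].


P(Y=0) = 21/42
E[X|Y=0] = (0*8 + 1*13)/21 = 13/21

13/21


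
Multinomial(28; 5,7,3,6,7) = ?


28! = 304888344611713860501504000000
Denominator: 5!=120 * 7!=5040 * 3!=6 * 6!=720 * 7!=5040
Coefficient = 304888344611713860501504000000 / 13168189440000 = 23153399030361600

23153399030361600


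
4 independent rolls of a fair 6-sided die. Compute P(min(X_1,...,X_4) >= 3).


P(min >= 3) = P(all X_i >= 3) = (P(X_1 >= 3))^4
= (4/6)^4 = (2/3)^4 = 16/81

16/81


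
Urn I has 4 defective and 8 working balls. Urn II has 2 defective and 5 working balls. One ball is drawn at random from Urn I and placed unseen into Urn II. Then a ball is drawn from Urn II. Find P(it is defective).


P(transfer defective) = 4/12 = 1/3; P(transfer working) = 2/3
If defective transferred: Urn II has 3 defective of 8, so P(defective|defective moved) = 3/8
If working transferred: Urn II has 2 defective of 8, so P(defective|working moved) = 1/4
By total probability: P(defective) = 1/3*3/8 + 2/3*1/4 = 7/24

7/24


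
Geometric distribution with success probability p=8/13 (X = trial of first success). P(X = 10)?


P(X=10) = (1-p)^9 * p = (5/13)^9 * 8/13
= 1953125/10604499373 * 8/13 = 15625000/137858491849

15625000/137858491849


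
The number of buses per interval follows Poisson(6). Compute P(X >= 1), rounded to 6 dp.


P(X>=1) = 1 - P(X<=0) = 1 - (e^(-6)*6^0/0!)
≈ 1 - 0.0024787522 = 0.9975212478
≈ 0.997521

0.997521


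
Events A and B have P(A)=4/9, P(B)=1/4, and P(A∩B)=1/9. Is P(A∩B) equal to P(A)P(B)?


P(A)*P(B) = 4/9*1/4 = 1/9
P(A∩B) = 1/9, which equals P(A)P(B), so independent

Yes, A and B are independent


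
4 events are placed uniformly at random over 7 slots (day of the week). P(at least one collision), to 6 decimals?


P(all different) = prod((7-i)/7 for i=0..3) = 0.349854
P(at least one match) = 1 - 0.349854 = 0.650146

0.650146


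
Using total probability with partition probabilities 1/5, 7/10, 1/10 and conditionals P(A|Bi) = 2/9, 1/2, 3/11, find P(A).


P(A) = P(A|B1)P(B1) + P(A|B2)P(B2) + P(A|B3)P(B3)
= 2/9*1/5 + 1/2*7/10 + 3/11*1/10
= 2/45 + 7/20 + 3/110 = 167/396

167/396


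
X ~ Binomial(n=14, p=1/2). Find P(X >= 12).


P(X>=12) = P(X=12) + P(X=13) + P(X=14)
= 91/16384 + 7/8192 + 1/16384
= 53/8192

53/8192


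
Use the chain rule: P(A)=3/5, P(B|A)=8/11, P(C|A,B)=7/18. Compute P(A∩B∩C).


P(A∩B∩C) = P(A) * P(B|A) * P(C|A∩B)
= 3/5 * 8/11 * 7/18
= 24/55 * 7/18 = 28/165

28/165


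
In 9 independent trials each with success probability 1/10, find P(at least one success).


P(at least one) = 1 - P(none)
P(none) = (1 - 1/10)^9 = (9/10)^9 = 387420489/1000000000
P(at least one) = 1 - 387420489/1000000000 = 612579511/1000000000

612579511/1000000000
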